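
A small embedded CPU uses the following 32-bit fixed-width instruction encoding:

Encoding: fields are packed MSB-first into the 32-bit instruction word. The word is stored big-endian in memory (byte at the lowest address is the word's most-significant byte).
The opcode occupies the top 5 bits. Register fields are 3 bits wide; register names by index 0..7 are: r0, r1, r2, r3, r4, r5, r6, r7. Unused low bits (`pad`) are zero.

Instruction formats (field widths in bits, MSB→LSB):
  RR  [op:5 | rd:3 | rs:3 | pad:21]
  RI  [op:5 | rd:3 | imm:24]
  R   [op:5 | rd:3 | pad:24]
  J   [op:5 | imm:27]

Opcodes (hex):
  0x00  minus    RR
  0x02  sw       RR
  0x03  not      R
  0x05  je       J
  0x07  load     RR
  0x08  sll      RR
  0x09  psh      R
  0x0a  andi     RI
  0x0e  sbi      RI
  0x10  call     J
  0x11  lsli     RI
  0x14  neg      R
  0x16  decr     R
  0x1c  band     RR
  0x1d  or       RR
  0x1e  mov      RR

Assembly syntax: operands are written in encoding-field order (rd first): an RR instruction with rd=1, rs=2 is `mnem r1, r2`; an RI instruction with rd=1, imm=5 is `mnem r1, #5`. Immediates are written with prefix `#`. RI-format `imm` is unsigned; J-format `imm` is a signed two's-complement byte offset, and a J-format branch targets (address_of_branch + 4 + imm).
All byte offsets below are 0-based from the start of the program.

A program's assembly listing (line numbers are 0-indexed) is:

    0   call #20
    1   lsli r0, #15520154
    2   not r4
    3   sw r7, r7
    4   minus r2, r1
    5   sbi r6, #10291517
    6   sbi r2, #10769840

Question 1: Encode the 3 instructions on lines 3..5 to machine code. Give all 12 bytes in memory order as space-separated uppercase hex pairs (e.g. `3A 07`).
line 3 (sw): pack op=0x2:5|rd=7:3|rs=7:3|pad=0:21 = 0x17e00000; big→ 17 e0 00 00
line 4 (minus): pack op=0x0:5|rd=2:3|rs=1:3|pad=0:21 = 0x02200000; big→ 02 20 00 00
line 5 (sbi): pack op=0xe:5|rd=6:3|imm=10291517:24 = 0x769d093d; big→ 76 9d 09 3d

17 E0 00 00 02 20 00 00 76 9D 09 3D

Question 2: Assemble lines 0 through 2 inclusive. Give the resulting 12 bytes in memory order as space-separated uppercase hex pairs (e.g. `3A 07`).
0. call fields op=0x10:5|imm=20:27 → word 80000014h → 80 00 00 14
1. lsli fields op=0x11:5|rd=0:3|imm=15520154:24 → word 88ecd19ah → 88 ec d1 9a
2. not fields op=0x3:5|rd=4:3|pad=0:24 → word 1c000000h → 1c 00 00 00

80 00 00 14 88 EC D1 9A 1C 00 00 00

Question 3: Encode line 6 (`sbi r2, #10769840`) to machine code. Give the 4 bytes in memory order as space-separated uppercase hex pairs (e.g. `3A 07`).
line 6 (sbi): pack op=0xe:5|rd=2:3|imm=10769840:24 = 0x72a455b0; big→ 72 a4 55 b0

72 A4 55 B0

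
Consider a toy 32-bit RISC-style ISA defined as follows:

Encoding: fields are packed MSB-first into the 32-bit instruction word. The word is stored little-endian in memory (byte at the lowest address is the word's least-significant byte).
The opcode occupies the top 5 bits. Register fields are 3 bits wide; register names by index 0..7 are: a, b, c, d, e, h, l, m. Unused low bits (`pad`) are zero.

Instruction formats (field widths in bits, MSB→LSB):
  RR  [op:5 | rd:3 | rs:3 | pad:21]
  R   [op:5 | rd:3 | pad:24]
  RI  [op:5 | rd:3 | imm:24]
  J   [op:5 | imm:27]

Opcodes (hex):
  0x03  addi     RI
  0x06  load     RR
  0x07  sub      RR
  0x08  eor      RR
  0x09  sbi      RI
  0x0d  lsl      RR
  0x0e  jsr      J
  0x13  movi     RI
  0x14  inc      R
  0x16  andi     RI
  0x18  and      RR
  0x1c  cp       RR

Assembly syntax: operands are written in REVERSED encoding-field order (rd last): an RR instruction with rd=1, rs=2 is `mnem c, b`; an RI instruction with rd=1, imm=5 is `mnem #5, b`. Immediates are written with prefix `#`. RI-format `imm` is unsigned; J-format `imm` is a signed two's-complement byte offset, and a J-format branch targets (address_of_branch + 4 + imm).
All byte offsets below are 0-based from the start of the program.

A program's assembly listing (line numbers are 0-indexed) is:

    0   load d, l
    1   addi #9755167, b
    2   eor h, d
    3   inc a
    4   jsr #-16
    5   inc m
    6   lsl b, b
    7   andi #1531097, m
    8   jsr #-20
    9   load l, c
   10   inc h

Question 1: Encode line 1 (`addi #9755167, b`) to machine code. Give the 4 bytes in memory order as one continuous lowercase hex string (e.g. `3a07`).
L1: addi op=0x3:5|rd=1:3|imm=9755167:24 ⇒ 0x1994da1f ⇒ little 1f da 94 19

1fda9419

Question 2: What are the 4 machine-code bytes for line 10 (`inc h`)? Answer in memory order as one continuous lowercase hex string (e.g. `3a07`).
line 10 (inc): pack op=0x14:5|rd=5:3|pad=0:24 = 0xa5000000; little→ 00 00 00 a5

000000a5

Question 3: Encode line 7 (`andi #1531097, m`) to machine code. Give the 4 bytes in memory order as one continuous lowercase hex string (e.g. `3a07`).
L7: andi op=0x16:5|rd=7:3|imm=1531097:24 ⇒ 0xb7175cd9 ⇒ little d9 5c 17 b7

d95c17b7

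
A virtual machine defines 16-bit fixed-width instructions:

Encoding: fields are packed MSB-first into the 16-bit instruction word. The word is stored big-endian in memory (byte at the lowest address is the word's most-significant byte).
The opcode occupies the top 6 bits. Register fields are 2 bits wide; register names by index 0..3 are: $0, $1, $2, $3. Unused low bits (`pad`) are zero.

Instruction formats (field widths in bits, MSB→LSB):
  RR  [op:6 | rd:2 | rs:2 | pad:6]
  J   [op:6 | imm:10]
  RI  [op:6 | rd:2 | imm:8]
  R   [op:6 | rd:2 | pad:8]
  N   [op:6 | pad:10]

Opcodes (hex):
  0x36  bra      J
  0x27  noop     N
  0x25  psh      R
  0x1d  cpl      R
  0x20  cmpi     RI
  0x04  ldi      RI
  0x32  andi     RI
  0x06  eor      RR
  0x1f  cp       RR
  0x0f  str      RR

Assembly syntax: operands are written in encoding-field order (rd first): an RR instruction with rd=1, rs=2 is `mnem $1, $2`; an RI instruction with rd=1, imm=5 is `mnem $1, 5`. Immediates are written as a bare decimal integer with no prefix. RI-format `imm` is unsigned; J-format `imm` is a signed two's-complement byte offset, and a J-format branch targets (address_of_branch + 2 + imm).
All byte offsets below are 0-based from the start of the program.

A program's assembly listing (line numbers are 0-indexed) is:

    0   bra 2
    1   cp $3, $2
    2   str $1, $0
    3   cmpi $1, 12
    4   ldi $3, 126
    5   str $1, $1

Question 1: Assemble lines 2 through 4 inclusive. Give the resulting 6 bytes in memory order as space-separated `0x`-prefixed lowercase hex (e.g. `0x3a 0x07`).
2. str fields op=0xf:6|rd=1:2|rs=0:2|pad=0:6 → word 3d00h → 3d 00
3. cmpi fields op=0x20:6|rd=1:2|imm=12:8 → word 810ch → 81 0c
4. ldi fields op=0x4:6|rd=3:2|imm=126:8 → word 137eh → 13 7e

0x3d 0x00 0x81 0x0c 0x13 0x7e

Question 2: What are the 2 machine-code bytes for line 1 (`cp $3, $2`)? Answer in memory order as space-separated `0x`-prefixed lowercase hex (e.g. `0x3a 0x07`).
1. cp fields op=0x1f:6|rd=3:2|rs=2:2|pad=0:6 → word 7f80h → 7f 80

0x7f 0x80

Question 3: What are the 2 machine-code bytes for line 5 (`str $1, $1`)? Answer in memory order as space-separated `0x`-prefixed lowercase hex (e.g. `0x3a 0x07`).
5. str fields op=0xf:6|rd=1:2|rs=1:2|pad=0:6 → word 3d40h → 3d 40

0x3d 0x40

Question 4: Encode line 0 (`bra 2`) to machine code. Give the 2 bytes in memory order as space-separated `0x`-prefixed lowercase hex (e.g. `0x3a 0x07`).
0xd8 0x02

0. bra fields op=0x36:6|imm=2:10 → word d802h → d8 02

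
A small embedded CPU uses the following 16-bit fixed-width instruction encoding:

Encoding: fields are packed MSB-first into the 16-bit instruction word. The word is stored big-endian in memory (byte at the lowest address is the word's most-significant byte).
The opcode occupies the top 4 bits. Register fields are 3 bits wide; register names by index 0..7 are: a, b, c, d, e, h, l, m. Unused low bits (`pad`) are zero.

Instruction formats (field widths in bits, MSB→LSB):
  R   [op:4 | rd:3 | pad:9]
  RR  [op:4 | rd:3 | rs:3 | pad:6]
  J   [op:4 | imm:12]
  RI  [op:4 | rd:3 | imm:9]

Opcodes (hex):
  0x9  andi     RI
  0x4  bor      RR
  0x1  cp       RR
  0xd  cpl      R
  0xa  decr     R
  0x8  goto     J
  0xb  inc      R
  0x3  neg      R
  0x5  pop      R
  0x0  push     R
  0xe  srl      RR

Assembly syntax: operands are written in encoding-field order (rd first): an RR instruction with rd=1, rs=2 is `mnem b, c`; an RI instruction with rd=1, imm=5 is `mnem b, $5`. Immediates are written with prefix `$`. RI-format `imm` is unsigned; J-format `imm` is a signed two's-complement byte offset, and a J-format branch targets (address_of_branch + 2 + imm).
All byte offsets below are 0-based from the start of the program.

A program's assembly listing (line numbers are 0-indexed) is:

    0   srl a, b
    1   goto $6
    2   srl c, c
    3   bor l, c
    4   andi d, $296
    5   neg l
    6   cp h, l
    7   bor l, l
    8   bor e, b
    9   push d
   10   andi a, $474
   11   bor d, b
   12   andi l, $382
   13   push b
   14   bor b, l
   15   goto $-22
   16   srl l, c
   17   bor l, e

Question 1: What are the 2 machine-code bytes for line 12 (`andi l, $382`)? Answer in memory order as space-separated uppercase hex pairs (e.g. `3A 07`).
9D 7E

L12: andi op=0x9:4|rd=6:3|imm=382:9 ⇒ 0x9d7e ⇒ big 9d 7e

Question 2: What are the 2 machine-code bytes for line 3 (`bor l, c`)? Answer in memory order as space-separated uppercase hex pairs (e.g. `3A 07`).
4C 80

L3: bor op=0x4:4|rd=6:3|rs=2:3|pad=0:6 ⇒ 0x4c80 ⇒ big 4c 80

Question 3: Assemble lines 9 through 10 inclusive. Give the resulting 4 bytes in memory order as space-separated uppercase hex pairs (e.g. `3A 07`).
06 00 91 DA

9. push fields op=0x0:4|rd=3:3|pad=0:9 → word 0600h → 06 00
10. andi fields op=0x9:4|rd=0:3|imm=474:9 → word 91dah → 91 da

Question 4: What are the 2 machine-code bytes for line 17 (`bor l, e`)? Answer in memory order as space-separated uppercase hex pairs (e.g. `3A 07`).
line 17 (bor): pack op=0x4:4|rd=6:3|rs=4:3|pad=0:6 = 0x4d00; big→ 4d 00

4D 00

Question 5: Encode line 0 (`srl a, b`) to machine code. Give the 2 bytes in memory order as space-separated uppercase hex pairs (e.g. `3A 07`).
0. srl fields op=0xe:4|rd=0:3|rs=1:3|pad=0:6 → word e040h → e0 40

E0 40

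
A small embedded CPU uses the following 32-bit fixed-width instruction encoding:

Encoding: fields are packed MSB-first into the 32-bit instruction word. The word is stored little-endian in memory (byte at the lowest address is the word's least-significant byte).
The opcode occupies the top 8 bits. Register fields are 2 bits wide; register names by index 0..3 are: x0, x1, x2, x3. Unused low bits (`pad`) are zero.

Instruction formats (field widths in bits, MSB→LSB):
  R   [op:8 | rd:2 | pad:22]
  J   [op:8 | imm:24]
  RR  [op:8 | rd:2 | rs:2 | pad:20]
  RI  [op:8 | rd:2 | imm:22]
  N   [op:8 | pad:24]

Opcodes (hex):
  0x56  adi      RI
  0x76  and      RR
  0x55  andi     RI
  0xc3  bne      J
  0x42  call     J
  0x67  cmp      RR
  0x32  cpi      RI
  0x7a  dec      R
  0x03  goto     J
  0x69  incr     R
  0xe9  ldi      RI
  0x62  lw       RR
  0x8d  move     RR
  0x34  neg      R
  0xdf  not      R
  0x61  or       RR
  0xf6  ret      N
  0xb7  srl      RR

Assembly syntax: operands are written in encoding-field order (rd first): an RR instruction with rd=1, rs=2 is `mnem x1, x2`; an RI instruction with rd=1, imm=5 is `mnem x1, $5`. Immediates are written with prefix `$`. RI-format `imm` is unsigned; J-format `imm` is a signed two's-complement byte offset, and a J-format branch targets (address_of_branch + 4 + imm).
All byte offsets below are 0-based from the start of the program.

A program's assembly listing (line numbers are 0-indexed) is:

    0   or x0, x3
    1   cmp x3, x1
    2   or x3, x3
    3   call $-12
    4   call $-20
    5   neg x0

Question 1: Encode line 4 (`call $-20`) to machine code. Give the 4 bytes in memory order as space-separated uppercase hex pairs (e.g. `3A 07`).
EC FF FF 42

L4: call op=0x42:8|imm=-20:24 ⇒ 0x42ffffec ⇒ little ec ff ff 42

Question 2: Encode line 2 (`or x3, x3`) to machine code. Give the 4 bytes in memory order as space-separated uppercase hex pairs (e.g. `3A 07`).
line 2 (or): pack op=0x61:8|rd=3:2|rs=3:2|pad=0:20 = 0x61f00000; little→ 00 00 f0 61

00 00 F0 61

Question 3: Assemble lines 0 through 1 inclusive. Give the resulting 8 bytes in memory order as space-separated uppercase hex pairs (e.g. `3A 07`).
00 00 30 61 00 00 D0 67

L0: or op=0x61:8|rd=0:2|rs=3:2|pad=0:20 ⇒ 0x61300000 ⇒ little 00 00 30 61
L1: cmp op=0x67:8|rd=3:2|rs=1:2|pad=0:20 ⇒ 0x67d00000 ⇒ little 00 00 d0 67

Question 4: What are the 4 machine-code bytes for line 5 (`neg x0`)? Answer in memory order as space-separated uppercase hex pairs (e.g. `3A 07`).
00 00 00 34

line 5 (neg): pack op=0x34:8|rd=0:2|pad=0:22 = 0x34000000; little→ 00 00 00 34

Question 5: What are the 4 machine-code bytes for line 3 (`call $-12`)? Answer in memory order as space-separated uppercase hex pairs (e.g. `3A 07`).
F4 FF FF 42

L3: call op=0x42:8|imm=-12:24 ⇒ 0x42fffff4 ⇒ little f4 ff ff 42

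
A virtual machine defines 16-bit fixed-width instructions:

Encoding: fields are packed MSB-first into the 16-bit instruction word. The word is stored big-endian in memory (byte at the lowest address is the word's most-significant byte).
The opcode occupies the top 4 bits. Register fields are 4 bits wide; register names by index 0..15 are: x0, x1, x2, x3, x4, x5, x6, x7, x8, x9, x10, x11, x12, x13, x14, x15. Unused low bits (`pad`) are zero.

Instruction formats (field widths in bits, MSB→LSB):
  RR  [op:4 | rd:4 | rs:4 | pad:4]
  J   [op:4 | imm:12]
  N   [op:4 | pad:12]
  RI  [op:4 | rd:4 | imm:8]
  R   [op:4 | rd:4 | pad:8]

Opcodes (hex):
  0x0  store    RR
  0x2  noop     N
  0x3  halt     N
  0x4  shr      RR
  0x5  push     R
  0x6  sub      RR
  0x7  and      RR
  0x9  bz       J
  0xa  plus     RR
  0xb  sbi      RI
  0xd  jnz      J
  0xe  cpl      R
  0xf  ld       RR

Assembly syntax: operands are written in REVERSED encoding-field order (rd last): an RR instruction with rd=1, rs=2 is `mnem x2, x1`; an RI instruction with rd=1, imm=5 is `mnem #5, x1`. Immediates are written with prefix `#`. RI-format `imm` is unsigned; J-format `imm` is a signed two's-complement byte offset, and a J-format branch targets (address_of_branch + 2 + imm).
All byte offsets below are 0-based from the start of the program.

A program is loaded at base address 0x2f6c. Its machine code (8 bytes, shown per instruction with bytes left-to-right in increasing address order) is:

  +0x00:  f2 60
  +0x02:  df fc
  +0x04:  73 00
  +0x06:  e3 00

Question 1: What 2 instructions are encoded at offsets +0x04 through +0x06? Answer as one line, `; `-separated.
off 0x04: read 73 00 as big → 0x7300
  top 4b → 0x7 → and [RR]
  rd@[11:8]=0x3 ⇒ x3
  rs@[7:4]=0x0 ⇒ x0
off 0x06: read e3 00 as big → 0xe300
  top 4b → 0xe → cpl [R]
  rd@[11:8]=0x3 ⇒ x3

and x0, x3; cpl x3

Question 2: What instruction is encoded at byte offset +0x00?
ld x6, x2

off 0x00: read f2 60 as big → 0xf260
  op=0xf260>>12=0xf ⇒ ld (RR)
  rd: (w>>8)&0xf=0x2 → x2
  rs: (w>>4)&0xf=0x6 → x6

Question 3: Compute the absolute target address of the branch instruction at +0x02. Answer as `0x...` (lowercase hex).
0x2f6c

[02] df fc → 0xdffc
  opcode bits[15:12]=0xd: jnz/J
  [11:0] imm=4092 (s12→-4) = #-4
  target = base 0x2f6c + off 0x02 + 2 + imm -4 = 0x2f6c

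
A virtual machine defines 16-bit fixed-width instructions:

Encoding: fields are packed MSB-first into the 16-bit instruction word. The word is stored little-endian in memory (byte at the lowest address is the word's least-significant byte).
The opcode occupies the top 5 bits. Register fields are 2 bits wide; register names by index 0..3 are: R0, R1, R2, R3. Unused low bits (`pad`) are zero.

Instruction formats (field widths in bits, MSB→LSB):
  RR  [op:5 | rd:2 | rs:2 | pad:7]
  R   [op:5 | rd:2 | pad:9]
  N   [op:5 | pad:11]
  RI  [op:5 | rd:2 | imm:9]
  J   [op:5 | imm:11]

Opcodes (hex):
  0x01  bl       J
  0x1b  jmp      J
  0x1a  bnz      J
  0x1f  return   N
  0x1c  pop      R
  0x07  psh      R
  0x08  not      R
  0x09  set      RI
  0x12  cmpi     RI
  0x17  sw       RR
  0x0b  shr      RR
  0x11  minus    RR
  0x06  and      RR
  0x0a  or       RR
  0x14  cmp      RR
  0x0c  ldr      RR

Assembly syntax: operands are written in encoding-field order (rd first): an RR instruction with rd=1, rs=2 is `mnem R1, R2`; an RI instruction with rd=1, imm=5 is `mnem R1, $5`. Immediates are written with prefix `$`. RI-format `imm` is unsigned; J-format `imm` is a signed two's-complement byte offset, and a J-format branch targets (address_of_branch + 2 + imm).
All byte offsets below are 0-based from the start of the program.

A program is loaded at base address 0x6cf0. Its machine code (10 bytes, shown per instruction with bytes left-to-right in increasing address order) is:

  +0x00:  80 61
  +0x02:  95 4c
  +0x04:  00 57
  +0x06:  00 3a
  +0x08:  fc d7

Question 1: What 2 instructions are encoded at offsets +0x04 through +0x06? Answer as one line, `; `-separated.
or R3, R2; psh R1

@+04  little-endian(00 57) = 0x5700
  opcode bits[15:11]=0xa: or/RR
  [10:9] rd=3 = R3
  [8:7] rs=2 = R2
@+06  little-endian(00 3a) = 0x3a00
  opcode bits[15:11]=0x7: psh/R
  [10:9] rd=1 = R1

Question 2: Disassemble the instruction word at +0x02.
set R2, $149

@+02  little-endian(95 4c) = 0x4c95
  opcode bits[15:11]=0x9: set/RI
  rd: (w>>9)&0x3=0x2 → R2
  imm: (w>>0)&0x1ff=0x95 → $149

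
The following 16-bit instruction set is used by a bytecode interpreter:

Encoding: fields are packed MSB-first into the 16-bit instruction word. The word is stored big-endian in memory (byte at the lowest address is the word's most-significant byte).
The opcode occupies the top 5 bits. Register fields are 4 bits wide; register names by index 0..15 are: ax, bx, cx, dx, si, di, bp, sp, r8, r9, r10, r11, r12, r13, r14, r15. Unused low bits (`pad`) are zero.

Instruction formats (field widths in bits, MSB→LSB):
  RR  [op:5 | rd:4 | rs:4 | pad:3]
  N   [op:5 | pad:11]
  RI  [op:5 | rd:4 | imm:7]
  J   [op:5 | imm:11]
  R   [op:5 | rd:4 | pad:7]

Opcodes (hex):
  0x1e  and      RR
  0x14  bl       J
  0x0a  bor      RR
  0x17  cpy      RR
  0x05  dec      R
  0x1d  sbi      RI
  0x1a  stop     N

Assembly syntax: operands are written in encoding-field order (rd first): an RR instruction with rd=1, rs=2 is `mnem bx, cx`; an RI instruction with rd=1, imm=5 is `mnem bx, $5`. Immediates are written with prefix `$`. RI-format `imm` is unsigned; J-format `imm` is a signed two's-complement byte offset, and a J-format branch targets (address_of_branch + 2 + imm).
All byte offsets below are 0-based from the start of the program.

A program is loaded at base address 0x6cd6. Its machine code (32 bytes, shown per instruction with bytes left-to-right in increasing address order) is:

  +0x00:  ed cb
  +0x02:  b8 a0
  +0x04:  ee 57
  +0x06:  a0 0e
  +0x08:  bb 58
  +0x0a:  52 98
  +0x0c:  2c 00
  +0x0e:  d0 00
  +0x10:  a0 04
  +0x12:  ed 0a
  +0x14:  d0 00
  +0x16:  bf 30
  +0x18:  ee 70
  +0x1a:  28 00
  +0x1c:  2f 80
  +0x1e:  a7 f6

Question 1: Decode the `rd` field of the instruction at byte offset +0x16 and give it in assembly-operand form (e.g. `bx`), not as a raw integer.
off 0x16: read bf 30 as big → 0xbf30
  opcode bits[15:11]=0x17: cpy/RR
  rd@[10:7]=0xe ⇒ r14
  rs@[6:3]=0x6 ⇒ bp

r14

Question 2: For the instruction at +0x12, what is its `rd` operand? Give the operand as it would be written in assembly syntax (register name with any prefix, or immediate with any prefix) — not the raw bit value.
r10

+0x12: ed 0a ⇒ word 0xed0a (big)
  opcode bits[15:11]=0x1d: sbi/RI
  [10:7] rd=10 = r10
  [6:0] imm=10 = $10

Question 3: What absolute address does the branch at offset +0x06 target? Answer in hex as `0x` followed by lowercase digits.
0x6cec

+0x06: a0 0e ⇒ word 0xa00e (big)
  op=0xa00e>>11=0x14 ⇒ bl (J)
  imm@[10:0]=0xe ⇒ $14
  target = base 0x6cd6 + off 0x06 + 2 + imm 14 = 0x6cec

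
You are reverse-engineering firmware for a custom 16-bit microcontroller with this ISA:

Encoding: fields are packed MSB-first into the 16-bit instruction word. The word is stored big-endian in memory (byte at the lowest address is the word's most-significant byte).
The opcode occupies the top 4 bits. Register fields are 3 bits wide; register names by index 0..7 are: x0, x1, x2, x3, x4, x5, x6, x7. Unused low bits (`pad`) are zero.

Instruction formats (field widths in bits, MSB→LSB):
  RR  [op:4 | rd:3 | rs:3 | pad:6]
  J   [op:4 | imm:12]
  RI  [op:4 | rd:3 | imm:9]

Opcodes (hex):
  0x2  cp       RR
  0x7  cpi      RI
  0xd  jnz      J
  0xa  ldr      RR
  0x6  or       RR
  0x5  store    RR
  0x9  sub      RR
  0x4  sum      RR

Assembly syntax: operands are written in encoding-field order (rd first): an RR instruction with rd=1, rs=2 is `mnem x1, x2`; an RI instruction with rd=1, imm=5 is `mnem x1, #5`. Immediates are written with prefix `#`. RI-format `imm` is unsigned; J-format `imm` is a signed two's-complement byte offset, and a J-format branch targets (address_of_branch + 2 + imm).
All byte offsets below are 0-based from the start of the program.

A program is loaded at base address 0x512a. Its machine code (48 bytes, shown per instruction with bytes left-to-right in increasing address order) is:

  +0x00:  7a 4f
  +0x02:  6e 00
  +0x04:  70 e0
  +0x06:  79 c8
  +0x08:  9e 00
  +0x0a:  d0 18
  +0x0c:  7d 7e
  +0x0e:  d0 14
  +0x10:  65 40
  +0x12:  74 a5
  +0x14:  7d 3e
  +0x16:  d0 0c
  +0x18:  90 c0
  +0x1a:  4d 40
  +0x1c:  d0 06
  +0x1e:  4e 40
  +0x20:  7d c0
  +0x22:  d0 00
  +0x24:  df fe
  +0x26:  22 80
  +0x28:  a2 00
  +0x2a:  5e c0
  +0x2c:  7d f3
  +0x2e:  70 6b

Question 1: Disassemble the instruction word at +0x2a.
off 0x2a: read 5e c0 as big → 0x5ec0
  opcode bits[15:12]=0x5: store/RR
  rd: (w>>9)&0x7=0x7 → x7
  rs: (w>>6)&0x7=0x3 → x3

store x7, x3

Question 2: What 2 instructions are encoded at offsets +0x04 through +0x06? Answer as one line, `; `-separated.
+0x04: 70 e0 ⇒ word 0x70e0 (big)
  opcode bits[15:12]=0x7: cpi/RI
  [11:9] rd=0 = x0
  [8:0] imm=224 = #224
+0x06: 79 c8 ⇒ word 0x79c8 (big)
  opcode bits[15:12]=0x7: cpi/RI
  [11:9] rd=4 = x4
  [8:0] imm=456 = #456

cpi x0, #224; cpi x4, #456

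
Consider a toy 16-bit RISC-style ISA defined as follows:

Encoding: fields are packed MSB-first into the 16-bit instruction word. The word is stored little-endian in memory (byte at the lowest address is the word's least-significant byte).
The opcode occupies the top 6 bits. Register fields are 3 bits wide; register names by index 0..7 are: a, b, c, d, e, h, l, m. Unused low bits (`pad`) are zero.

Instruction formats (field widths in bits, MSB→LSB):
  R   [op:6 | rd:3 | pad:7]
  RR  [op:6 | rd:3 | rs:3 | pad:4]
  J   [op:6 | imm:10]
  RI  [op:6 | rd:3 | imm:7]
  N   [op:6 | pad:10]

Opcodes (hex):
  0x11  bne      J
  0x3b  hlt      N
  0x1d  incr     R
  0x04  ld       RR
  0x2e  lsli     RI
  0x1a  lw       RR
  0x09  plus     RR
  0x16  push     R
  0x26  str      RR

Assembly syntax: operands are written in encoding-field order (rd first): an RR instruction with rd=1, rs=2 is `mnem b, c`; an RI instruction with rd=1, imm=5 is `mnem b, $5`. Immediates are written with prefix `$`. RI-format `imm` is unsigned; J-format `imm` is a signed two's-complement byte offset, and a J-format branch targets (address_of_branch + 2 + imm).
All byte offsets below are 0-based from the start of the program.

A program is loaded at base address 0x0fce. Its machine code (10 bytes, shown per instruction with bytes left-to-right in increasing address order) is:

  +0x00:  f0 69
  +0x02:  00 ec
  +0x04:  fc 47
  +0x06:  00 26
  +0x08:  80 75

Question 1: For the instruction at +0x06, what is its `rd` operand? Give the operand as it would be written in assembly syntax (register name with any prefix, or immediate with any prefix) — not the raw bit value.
e

+0x06: 00 26 ⇒ word 0x2600 (little)
  opcode bits[15:10]=0x9: plus/RR
  [9:7] rd=4 = e
  [6:4] rs=0 = a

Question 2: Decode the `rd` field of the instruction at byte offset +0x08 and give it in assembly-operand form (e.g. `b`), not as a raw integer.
@+08  little-endian(80 75) = 0x7580
  top 6b → 0x1d → incr [R]
  rd@[9:7]=0x3 ⇒ d

d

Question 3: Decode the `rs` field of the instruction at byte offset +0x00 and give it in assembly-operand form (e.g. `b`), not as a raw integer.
+0x00: f0 69 ⇒ word 0x69f0 (little)
  opcode bits[15:10]=0x1a: lw/RR
  [9:7] rd=3 = d
  [6:4] rs=7 = m

m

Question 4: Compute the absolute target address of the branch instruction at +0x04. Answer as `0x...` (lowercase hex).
0x0fd0

@+04  little-endian(fc 47) = 0x47fc
  opcode bits[15:10]=0x11: bne/J
  imm: (w>>0)&0x3ff=0x3fc (s10→-4) → $-4
  target = base 0x0fce + off 0x04 + 2 + imm -4 = 0x0fd0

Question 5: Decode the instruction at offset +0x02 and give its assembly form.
hlt

@+02  little-endian(00 ec) = 0xec00
  top 6b → 0x3b → hlt [N]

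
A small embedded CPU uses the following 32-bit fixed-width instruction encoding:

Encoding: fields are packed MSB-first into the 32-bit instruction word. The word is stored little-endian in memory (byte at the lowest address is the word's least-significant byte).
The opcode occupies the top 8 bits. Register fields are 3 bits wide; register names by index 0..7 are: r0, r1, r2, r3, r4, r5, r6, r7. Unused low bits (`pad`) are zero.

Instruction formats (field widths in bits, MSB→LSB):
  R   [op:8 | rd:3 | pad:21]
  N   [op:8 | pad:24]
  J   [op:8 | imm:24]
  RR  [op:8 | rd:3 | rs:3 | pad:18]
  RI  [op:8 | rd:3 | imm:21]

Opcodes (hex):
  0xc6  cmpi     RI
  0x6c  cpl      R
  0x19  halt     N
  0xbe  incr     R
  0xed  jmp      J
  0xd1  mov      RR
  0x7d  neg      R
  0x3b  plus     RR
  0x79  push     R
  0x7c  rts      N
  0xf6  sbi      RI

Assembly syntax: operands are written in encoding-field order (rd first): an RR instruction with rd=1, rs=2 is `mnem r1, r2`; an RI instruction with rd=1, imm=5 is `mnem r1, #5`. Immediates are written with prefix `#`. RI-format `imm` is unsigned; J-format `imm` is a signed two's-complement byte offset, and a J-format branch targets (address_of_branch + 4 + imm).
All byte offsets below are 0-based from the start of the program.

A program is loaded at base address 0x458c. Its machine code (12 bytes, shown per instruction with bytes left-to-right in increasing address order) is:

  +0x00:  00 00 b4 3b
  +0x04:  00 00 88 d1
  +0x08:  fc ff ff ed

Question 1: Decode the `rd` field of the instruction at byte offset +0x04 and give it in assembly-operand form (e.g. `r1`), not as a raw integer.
+0x04: 00 00 88 d1 ⇒ word 0xd1880000 (little)
  op=0xd1880000>>24=0xd1 ⇒ mov (RR)
  [23:21] rd=4 = r4
  [20:18] rs=2 = r2

r4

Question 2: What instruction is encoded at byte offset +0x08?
[08] fc ff ff ed → 0xedfffffc
  opcode bits[31:24]=0xed: jmp/J
  imm: (w>>0)&0xffffff=0xfffffc (s24→-4) → #-4

jmp #-4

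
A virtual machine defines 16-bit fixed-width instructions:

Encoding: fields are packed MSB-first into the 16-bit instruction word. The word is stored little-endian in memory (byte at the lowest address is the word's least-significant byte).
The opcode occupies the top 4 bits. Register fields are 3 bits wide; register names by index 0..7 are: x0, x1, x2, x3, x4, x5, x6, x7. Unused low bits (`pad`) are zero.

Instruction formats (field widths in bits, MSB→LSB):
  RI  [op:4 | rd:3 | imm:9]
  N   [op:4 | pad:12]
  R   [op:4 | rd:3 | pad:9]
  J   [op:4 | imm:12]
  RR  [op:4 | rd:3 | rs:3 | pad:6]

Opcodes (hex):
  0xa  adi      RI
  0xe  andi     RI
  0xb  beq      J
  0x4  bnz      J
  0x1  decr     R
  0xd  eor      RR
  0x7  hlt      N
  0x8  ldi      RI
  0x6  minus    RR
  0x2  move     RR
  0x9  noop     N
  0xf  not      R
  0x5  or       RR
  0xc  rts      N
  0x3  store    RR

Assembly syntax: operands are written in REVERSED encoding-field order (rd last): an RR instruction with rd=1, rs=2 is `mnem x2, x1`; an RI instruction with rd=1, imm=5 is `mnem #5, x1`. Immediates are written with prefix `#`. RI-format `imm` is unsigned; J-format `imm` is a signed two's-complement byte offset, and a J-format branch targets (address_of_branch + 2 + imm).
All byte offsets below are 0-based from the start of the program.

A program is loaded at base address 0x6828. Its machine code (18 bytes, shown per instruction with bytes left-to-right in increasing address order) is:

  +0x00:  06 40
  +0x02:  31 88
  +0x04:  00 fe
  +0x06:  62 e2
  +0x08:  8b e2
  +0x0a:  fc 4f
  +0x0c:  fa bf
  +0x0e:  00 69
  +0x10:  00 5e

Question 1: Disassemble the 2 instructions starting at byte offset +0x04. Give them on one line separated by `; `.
not x7; andi #98, x1

@+04  little-endian(00 fe) = 0xfe00
  op=0xfe00>>12=0xf ⇒ not (R)
  [11:9] rd=7 = x7
@+06  little-endian(62 e2) = 0xe262
  op=0xe262>>12=0xe ⇒ andi (RI)
  [11:9] rd=1 = x1
  [8:0] imm=98 = #98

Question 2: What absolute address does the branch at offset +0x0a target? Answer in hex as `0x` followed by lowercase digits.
0x6830

[0a] fc 4f → 0x4ffc
  op=0x4ffc>>12=0x4 ⇒ bnz (J)
  imm: (w>>0)&0xfff=0xffc (s12→-4) → #-4
  target = base 0x6828 + off 0x0a + 2 + imm -4 = 0x6830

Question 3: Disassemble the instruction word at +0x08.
[08] 8b e2 → 0xe28b
  op=0xe28b>>12=0xe ⇒ andi (RI)
  rd: (w>>9)&0x7=0x1 → x1
  imm: (w>>0)&0x1ff=0x8b → #139

andi #139, x1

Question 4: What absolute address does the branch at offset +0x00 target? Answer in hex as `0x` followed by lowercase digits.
0x6830

off 0x00: read 06 40 as little → 0x4006
  top 4b → 0x4 → bnz [J]
  [11:0] imm=6 = #6
  target = base 0x6828 + off 0x00 + 2 + imm 6 = 0x6830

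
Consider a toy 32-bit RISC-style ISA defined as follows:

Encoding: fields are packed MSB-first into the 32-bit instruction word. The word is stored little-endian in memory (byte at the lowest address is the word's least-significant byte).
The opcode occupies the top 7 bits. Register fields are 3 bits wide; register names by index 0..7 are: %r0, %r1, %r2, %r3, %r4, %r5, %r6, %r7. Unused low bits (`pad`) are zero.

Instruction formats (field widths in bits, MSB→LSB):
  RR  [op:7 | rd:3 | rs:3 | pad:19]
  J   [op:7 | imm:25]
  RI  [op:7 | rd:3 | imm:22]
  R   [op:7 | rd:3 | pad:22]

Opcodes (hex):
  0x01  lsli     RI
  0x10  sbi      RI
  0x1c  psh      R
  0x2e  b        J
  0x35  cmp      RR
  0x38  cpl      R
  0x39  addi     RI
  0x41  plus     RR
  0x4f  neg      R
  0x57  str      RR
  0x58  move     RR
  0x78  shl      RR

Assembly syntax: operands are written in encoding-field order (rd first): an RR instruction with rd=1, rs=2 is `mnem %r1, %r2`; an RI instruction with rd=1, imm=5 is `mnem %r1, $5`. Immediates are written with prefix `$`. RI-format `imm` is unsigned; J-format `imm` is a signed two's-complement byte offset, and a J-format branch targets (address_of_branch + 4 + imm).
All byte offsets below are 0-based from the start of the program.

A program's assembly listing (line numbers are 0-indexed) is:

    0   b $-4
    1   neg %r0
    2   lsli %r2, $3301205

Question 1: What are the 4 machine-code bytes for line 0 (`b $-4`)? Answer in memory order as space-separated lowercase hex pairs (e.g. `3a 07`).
fc ff ff 5d

0. b fields op=0x2e:7|imm=-4:25 → word 5dfffffch → fc ff ff 5d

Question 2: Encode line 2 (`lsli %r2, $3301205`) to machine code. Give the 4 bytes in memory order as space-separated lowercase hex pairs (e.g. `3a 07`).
55 5f b2 02

L2: lsli op=0x1:7|rd=2:3|imm=3301205:22 ⇒ 0x02b25f55 ⇒ little 55 5f b2 02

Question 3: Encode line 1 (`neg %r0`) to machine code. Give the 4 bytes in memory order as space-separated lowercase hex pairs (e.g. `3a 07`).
00 00 00 9e

line 1 (neg): pack op=0x4f:7|rd=0:3|pad=0:22 = 0x9e000000; little→ 00 00 00 9e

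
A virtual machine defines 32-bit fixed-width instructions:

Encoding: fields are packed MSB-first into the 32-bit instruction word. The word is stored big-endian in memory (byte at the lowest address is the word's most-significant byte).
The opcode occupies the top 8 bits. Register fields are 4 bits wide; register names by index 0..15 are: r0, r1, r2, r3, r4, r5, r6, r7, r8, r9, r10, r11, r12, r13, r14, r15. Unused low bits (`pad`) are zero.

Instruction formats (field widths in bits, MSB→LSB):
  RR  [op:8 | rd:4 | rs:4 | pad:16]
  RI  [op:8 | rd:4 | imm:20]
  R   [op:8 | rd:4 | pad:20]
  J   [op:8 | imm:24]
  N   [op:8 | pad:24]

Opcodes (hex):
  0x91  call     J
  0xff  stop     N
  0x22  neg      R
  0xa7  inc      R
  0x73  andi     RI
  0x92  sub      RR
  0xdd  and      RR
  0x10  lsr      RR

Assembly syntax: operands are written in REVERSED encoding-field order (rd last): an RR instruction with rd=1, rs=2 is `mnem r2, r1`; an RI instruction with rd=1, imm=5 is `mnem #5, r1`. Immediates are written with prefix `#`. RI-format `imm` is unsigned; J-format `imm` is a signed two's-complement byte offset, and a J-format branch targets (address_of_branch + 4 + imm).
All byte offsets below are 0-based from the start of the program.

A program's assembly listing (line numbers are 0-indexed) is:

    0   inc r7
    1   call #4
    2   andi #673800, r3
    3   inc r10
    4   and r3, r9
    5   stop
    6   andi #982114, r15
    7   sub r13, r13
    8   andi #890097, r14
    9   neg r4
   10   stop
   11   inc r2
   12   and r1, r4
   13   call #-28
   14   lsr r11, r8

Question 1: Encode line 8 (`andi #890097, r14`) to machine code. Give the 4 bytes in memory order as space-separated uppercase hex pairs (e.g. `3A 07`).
73 ED 94 F1

8. andi fields op=0x73:8|rd=14:4|imm=890097:20 → word 73ed94f1h → 73 ed 94 f1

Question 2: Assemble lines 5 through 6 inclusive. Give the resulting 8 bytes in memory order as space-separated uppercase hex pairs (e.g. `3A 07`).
5. stop fields op=0xff:8|pad=0:24 → word ff000000h → ff 00 00 00
6. andi fields op=0x73:8|rd=15:4|imm=982114:20 → word 73fefc62h → 73 fe fc 62

FF 00 00 00 73 FE FC 62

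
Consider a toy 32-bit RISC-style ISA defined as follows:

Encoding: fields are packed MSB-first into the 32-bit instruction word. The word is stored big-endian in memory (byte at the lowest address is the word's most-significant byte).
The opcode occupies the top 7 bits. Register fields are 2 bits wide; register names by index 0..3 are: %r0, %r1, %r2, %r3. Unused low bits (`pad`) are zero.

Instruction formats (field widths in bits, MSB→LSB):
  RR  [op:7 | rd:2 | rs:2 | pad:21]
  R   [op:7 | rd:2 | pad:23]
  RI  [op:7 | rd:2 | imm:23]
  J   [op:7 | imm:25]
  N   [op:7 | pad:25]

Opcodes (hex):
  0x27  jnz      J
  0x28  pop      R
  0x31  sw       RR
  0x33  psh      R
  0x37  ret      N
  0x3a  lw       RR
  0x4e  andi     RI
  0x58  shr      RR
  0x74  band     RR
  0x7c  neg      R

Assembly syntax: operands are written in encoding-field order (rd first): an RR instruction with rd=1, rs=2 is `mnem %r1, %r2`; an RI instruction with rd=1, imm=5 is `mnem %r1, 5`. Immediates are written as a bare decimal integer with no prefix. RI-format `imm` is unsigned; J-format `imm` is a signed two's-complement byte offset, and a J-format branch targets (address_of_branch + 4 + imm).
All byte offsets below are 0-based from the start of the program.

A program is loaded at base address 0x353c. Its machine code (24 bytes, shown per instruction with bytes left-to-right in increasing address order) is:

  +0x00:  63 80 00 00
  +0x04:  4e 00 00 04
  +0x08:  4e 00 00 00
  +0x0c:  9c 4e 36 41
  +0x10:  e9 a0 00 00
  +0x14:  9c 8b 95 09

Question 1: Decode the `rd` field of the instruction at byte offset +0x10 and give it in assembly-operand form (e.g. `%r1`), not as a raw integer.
off 0x10: read e9 a0 00 00 as big → 0xe9a00000
  top 7b → 0x74 → band [RR]
  rd: (w>>23)&0x3=0x3 → %r3
  rs: (w>>21)&0x3=0x1 → %r1

%r3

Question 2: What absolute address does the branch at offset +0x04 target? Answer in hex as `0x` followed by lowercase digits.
off 0x04: read 4e 00 00 04 as big → 0x4e000004
  op=0x4e000004>>25=0x27 ⇒ jnz (J)
  imm: (w>>0)&0x1ffffff=0x4 → 4
  target = base 0x353c + off 0x04 + 4 + imm 4 = 0x3548

0x3548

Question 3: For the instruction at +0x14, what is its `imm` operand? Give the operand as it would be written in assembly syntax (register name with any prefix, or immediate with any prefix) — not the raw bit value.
off 0x14: read 9c 8b 95 09 as big → 0x9c8b9509
  op=0x9c8b9509>>25=0x4e ⇒ andi (RI)
  rd: (w>>23)&0x3=0x1 → %r1
  imm: (w>>0)&0x7fffff=0xb9509 → 759049

759049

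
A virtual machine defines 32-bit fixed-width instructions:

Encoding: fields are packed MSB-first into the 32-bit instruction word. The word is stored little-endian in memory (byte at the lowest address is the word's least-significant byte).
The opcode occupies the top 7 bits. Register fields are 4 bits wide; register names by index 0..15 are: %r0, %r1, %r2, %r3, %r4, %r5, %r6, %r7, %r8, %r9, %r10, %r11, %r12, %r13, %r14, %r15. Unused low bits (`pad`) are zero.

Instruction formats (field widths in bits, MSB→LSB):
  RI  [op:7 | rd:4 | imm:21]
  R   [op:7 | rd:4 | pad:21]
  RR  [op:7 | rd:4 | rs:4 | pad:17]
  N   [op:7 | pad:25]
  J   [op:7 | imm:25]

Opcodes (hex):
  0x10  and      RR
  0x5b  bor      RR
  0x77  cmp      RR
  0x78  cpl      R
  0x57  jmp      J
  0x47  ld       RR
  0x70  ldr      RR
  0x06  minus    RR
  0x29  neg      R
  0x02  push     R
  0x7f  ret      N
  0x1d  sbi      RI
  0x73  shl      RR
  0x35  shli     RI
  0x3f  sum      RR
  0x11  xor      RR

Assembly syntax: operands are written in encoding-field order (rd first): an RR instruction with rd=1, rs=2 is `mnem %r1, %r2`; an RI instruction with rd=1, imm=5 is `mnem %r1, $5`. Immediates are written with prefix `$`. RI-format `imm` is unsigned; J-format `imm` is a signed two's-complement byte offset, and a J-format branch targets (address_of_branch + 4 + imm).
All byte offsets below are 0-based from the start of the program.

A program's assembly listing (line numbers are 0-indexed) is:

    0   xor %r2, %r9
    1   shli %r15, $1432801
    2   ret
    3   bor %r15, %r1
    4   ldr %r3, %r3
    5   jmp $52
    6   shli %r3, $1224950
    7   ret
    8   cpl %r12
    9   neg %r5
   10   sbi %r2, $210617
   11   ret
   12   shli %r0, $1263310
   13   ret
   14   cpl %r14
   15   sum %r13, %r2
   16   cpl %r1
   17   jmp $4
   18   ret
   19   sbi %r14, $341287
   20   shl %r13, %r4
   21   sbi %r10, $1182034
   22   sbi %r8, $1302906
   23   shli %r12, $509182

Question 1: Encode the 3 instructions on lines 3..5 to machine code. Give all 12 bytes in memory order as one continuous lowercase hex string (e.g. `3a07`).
0000e2b7000066e0340000ae

3. bor fields op=0x5b:7|rd=15:4|rs=1:4|pad=0:17 → word b7e20000h → 00 00 e2 b7
4. ldr fields op=0x70:7|rd=3:4|rs=3:4|pad=0:17 → word e0660000h → 00 00 66 e0
5. jmp fields op=0x57:7|imm=52:25 → word ae000034h → 34 00 00 ae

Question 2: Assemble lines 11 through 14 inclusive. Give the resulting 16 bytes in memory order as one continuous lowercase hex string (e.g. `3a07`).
L11: ret op=0x7f:7|pad=0:25 ⇒ 0xfe000000 ⇒ little 00 00 00 fe
L12: shli op=0x35:7|rd=0:4|imm=1263310:21 ⇒ 0x6a1346ce ⇒ little ce 46 13 6a
L13: ret op=0x7f:7|pad=0:25 ⇒ 0xfe000000 ⇒ little 00 00 00 fe
L14: cpl op=0x78:7|rd=14:4|pad=0:21 ⇒ 0xf1c00000 ⇒ little 00 00 c0 f1

000000fece46136a000000fe0000c0f1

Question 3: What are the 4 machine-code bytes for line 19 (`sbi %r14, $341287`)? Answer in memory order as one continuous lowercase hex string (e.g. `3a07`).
L19: sbi op=0x1d:7|rd=14:4|imm=341287:21 ⇒ 0x3bc53527 ⇒ little 27 35 c5 3b

2735c53b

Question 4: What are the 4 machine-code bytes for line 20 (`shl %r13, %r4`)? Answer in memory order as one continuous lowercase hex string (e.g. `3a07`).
0000a8e7

L20: shl op=0x73:7|rd=13:4|rs=4:4|pad=0:17 ⇒ 0xe7a80000 ⇒ little 00 00 a8 e7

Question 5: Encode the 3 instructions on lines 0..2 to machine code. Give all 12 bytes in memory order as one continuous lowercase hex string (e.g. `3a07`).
line 0 (xor): pack op=0x11:7|rd=2:4|rs=9:4|pad=0:17 = 0x22520000; little→ 00 00 52 22
line 1 (shli): pack op=0x35:7|rd=15:4|imm=1432801:21 = 0x6bf5dce1; little→ e1 dc f5 6b
line 2 (ret): pack op=0x7f:7|pad=0:25 = 0xfe000000; little→ 00 00 00 fe

00005222e1dcf56b000000fe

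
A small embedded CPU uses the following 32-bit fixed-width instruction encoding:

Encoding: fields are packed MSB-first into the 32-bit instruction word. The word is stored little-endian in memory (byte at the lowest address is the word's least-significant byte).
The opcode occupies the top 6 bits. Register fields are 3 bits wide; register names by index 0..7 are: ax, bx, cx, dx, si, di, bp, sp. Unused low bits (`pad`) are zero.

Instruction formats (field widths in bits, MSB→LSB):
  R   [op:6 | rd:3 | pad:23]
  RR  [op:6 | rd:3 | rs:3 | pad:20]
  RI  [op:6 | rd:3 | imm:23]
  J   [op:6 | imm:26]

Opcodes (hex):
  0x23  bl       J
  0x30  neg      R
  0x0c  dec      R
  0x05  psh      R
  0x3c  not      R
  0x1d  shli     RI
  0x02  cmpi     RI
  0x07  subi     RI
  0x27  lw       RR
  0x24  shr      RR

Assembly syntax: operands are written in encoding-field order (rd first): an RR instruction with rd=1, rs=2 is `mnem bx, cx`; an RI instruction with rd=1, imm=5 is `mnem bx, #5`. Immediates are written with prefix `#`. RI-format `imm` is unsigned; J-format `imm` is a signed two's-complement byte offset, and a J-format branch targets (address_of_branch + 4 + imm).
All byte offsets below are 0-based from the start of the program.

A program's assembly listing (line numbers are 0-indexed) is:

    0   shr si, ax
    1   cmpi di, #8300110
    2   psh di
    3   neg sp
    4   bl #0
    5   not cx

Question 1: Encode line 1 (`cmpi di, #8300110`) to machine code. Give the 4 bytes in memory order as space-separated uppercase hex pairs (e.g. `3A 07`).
1. cmpi fields op=0x2:6|rd=5:3|imm=8300110:23 → word 0afea64eh → 4e a6 fe 0a

4E A6 FE 0A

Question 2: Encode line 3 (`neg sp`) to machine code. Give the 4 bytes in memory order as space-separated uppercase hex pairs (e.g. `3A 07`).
line 3 (neg): pack op=0x30:6|rd=7:3|pad=0:23 = 0xc3800000; little→ 00 00 80 c3

00 00 80 C3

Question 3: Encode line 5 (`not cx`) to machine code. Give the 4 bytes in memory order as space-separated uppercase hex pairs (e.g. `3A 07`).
00 00 00 F1

L5: not op=0x3c:6|rd=2:3|pad=0:23 ⇒ 0xf1000000 ⇒ little 00 00 00 f1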